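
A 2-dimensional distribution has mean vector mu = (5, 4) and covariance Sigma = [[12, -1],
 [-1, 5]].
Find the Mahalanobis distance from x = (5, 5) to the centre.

Step 1 — centre the observation: (x - mu) = (0, 1).

Step 2 — invert Sigma. det(Sigma) = 12·5 - (-1)² = 59.
  Sigma^{-1} = (1/det) · [[d, -b], [-b, a]] = [[0.0847, 0.0169],
 [0.0169, 0.2034]].

Step 3 — form the quadratic (x - mu)^T · Sigma^{-1} · (x - mu):
  Sigma^{-1} · (x - mu) = (0.0169, 0.2034).
  (x - mu)^T · [Sigma^{-1} · (x - mu)] = (0)·(0.0169) + (1)·(0.2034) = 0.2034.

Step 4 — take square root: d = √(0.2034) ≈ 0.451.

d(x, mu) = √(0.2034) ≈ 0.451


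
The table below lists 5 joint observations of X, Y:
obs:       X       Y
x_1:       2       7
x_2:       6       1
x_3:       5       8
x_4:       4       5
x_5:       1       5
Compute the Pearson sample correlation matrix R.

Step 1 — column means:
  mean(X) = (2 + 6 + 5 + 4 + 1) / 5 = 18/5 = 3.6
  mean(Y) = (7 + 1 + 8 + 5 + 5) / 5 = 26/5 = 5.2

Step 2 — sample variances and covariances s[i,j] = (1/(n-1)) · Σ_k (x_{k,i} - mean_i) · (x_{k,j} - mean_j), with n-1 = 4:
  s[X,X] = ((-1.6)·(-1.6) + (2.4)·(2.4) + (1.4)·(1.4) + (0.4)·(0.4) + (-2.6)·(-2.6)) / 4 = 17.2/4 = 4.3
  s[X,Y] = ((-1.6)·(1.8) + (2.4)·(-4.2) + (1.4)·(2.8) + (0.4)·(-0.2) + (-2.6)·(-0.2)) / 4 = -8.6/4 = -2.15
  s[Y,Y] = ((1.8)·(1.8) + (-4.2)·(-4.2) + (2.8)·(2.8) + (-0.2)·(-0.2) + (-0.2)·(-0.2)) / 4 = 28.8/4 = 7.2
  Sample standard deviations s_i = √(s[i,i]):
  s(X) = √(4.3) = 2.0736
  s(Y) = √(7.2) = 2.6833

Step 3 — r_{ij} = s_{ij} / (s_i · s_j):
  r[X,X] = 1 (diagonal).
  r[X,Y] = -2.15 / (2.0736 · 2.6833) = -2.15 / 5.5642 = -0.3864
  r[Y,Y] = 1 (diagonal).

R is symmetric with unit diagonal. Assembling:

R = [[1, -0.3864],
 [-0.3864, 1]]


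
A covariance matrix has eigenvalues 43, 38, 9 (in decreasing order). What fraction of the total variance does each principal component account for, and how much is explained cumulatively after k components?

Step 1 — total variance = trace(Sigma) = Σ λ_i = 43 + 38 + 9 = 90.

Step 2 — fraction explained by component i = λ_i / Σ λ:
  PC1: 43/90 = 0.4778
  PC2: 38/90 = 0.4222
  PC3: 9/90 = 0.1

Step 3 — cumulative fraction after k components = (λ_1 + ... + λ_k) / Σ λ:
  k = 1: 43/90 = 0.4778
  k = 2: (43 + 38)/90 = 81/90 = 0.9
  k = 3: (43 + 38 + 9)/90 = 90/90 = 1

Summary (fraction, with percent):

explained: PC1 0.4778 (47.78%), PC2 0.4222 (42.22%), PC3 0.1 (10%);  cumulative: 0.4778, 0.9, 1


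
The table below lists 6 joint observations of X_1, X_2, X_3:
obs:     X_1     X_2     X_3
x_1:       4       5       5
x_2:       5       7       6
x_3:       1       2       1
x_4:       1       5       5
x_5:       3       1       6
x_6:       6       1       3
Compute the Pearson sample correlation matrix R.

Step 1 — column means:
  mean(X_1) = (4 + 5 + 1 + 1 + 3 + 6) / 6 = 20/6 = 3.3333
  mean(X_2) = (5 + 7 + 2 + 5 + 1 + 1) / 6 = 21/6 = 3.5
  mean(X_3) = (5 + 6 + 1 + 5 + 6 + 3) / 6 = 26/6 = 4.3333

Step 2 — sample variances and covariances s[i,j] = (1/(n-1)) · Σ_k (x_{k,i} - mean_i) · (x_{k,j} - mean_j), with n-1 = 5:
  s[X_1,X_1] = ((0.6667)·(0.6667) + (1.6667)·(1.6667) + (-2.3333)·(-2.3333) + (-2.3333)·(-2.3333) + (-0.3333)·(-0.3333) + (2.6667)·(2.6667)) / 5 = 21.3333/5 = 4.2667
  s[X_1,X_2] = ((0.6667)·(1.5) + (1.6667)·(3.5) + (-2.3333)·(-1.5) + (-2.3333)·(1.5) + (-0.3333)·(-2.5) + (2.6667)·(-2.5)) / 5 = 1/5 = 0.2
  s[X_1,X_3] = ((0.6667)·(0.6667) + (1.6667)·(1.6667) + (-2.3333)·(-3.3333) + (-2.3333)·(0.6667) + (-0.3333)·(1.6667) + (2.6667)·(-1.3333)) / 5 = 5.3333/5 = 1.0667
  s[X_2,X_2] = ((1.5)·(1.5) + (3.5)·(3.5) + (-1.5)·(-1.5) + (1.5)·(1.5) + (-2.5)·(-2.5) + (-2.5)·(-2.5)) / 5 = 31.5/5 = 6.3
  s[X_2,X_3] = ((1.5)·(0.6667) + (3.5)·(1.6667) + (-1.5)·(-3.3333) + (1.5)·(0.6667) + (-2.5)·(1.6667) + (-2.5)·(-1.3333)) / 5 = 12/5 = 2.4
  s[X_3,X_3] = ((0.6667)·(0.6667) + (1.6667)·(1.6667) + (-3.3333)·(-3.3333) + (0.6667)·(0.6667) + (1.6667)·(1.6667) + (-1.3333)·(-1.3333)) / 5 = 19.3333/5 = 3.8667
  Sample standard deviations s_i = √(s[i,i]):
  s(X_1) = √(4.2667) = 2.0656
  s(X_2) = √(6.3) = 2.51
  s(X_3) = √(3.8667) = 1.9664

Step 3 — r_{ij} = s_{ij} / (s_i · s_j):
  r[X_1,X_1] = 1 (diagonal).
  r[X_1,X_2] = 0.2 / (2.0656 · 2.51) = 0.2 / 5.1846 = 0.0386
  r[X_1,X_3] = 1.0667 / (2.0656 · 1.9664) = 1.0667 / 4.0617 = 0.2626
  r[X_2,X_2] = 1 (diagonal).
  r[X_2,X_3] = 2.4 / (2.51 · 1.9664) = 2.4 / 4.9356 = 0.4863
  r[X_3,X_3] = 1 (diagonal).

R is symmetric with unit diagonal. Assembling:

R = [[1, 0.0386, 0.2626],
 [0.0386, 1, 0.4863],
 [0.2626, 0.4863, 1]]


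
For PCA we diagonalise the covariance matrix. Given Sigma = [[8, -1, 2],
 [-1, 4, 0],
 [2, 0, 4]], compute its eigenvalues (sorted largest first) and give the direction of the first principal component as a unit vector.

Step 1 — characteristic polynomial p(λ) = det(λI - Sigma) = λ³ - tr·λ² + c_1·λ - det, where tr = trace, c_1 = sum of the principal 2×2 minors, det = det(Sigma):
  tr = 8 + 4 + 4 = 16,
  c_1 = (8·4 - (-1)²) + (8·4 - (2)²) + (4·4 - (0)²) = 31 + 28 + 16 = 75,
  det = 8·(4·4 - (0)²) - (-1)·((-1)·4 - (0)·(2)) + (2)·((-1)·(0) - 4·(2)) = 8·(16) - (-1)·(-4) + (2)·(-8) = 108.
  So p(λ) = λ³ - 16λ² + 75λ - 108.
Step 2 — look for an integer root (rational root theorem: any rational root is an integer divisor of 108). Testing λ = 3:
  p(3) = 27 - 144 + 225 - 108 = 0  ✓
  Dividing out (λ - 3): p(λ) = (λ - 3)(λ² - 13λ + 36).
Step 3 — remaining eigenvalues from the quadratic λ² - 13λ + 36 = 0:
  Δ = 13² - 4·36 = 169 - 144 = 25,  λ = (13 ± √25)/2 = (13 ± 5)/2 = 9 or 4.
  Sorted: λ_1 = 9,  λ_2 = 4,  λ_3 = 3  (check: sum = 16 = tr ✓).

Step 4 — unit eigenvector for λ_1 = 9: v spans the null space of (Sigma - λ_1 I), whose rows are
  r_1 = (-1, -1, 2),  r_2 = (-1, -5, 0),  r_3 = (2, 0, -5).
  v is orthogonal to every row, so take v ∝ r_1 × r_2 = ((-1)·(0) - (2)·(-5), (2)·(-1) - (-1)·(0), (-1)·(-5) - (-1)·(-1)) = (10, -2, 4).
  Rescale (divide by 2): u = (5, -1, 2).
  ||u|| = √((5)² + (-1)² + (2)²) = √(30) ≈ 5.4772,  v_1 = u/||u|| ≈ (0.9129, -0.1826, 0.3651) (||v_1|| = 1).

λ_1 = 9,  λ_2 = 4,  λ_3 = 3;  v_1 ≈ (0.9129, -0.1826, 0.3651)


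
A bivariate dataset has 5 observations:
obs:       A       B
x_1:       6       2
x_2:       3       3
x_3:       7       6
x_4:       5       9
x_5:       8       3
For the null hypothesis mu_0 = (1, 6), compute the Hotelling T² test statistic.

Step 1 — sample mean vector:
  mean(A) = (6 + 3 + 7 + 5 + 8) / 5 = 29/5 = 5.8
  mean(B) = (2 + 3 + 6 + 9 + 3) / 5 = 23/5 = 4.6
  x̄ = (5.8, 4.6),  deviation x̄ - mu_0 = (5.8, 4.6) - (1, 6) = (4.8, -1.4).

Step 2 — sample covariance matrix, S[i,j] = (1/(n-1)) · Σ_k (x_{k,i} - mean_i) · (x_{k,j} - mean_j), divisor n-1 = 4:
  S[A,A] = ((0.2)·(0.2) + (-2.8)·(-2.8) + (1.2)·(1.2) + (-0.8)·(-0.8) + (2.2)·(2.2)) / 4 = 14.8/4 = 3.7
  S[A,B] = ((0.2)·(-2.6) + (-2.8)·(-1.6) + (1.2)·(1.4) + (-0.8)·(4.4) + (2.2)·(-1.6)) / 4 = -1.4/4 = -0.35
  S[B,B] = ((-2.6)·(-2.6) + (-1.6)·(-1.6) + (1.4)·(1.4) + (4.4)·(4.4) + (-1.6)·(-1.6)) / 4 = 33.2/4 = 8.3
  S = [[3.7, -0.35],
 [-0.35, 8.3]].

Step 3 — invert S. det(S) = 3.7·8.3 - (-0.35)² = 30.5875.
  S^{-1} = (1/det) · [[d, -b], [-b, a]] = [[0.2714, 0.0114],
 [0.0114, 0.121]].

Step 4 — quadratic form (x̄ - mu_0)^T · S^{-1} · (x̄ - mu_0):
  S^{-1} · (x̄ - mu_0) = (1.2865, -0.1144),
  (x̄ - mu_0)^T · [...] = (4.8)·(1.2865) + (-1.4)·(-0.1144) = 6.3353.

Step 5 — scale by n: T² = 5 · 6.3353 = 31.6763.

T² ≈ 31.6763


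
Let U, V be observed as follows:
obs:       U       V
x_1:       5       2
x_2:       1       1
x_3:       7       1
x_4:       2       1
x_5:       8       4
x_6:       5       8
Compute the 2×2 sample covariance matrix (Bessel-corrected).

Step 1 — column means:
  mean(U) = (5 + 1 + 7 + 2 + 8 + 5) / 6 = 28/6 = 4.6667
  mean(V) = (2 + 1 + 1 + 1 + 4 + 8) / 6 = 17/6 = 2.8333

Step 2 — sample covariance S[i,j] = (1/(n-1)) · Σ_k (x_{k,i} - mean_i) · (x_{k,j} - mean_j), with n-1 = 5.
  S[U,U] = ((0.3333)·(0.3333) + (-3.6667)·(-3.6667) + (2.3333)·(2.3333) + (-2.6667)·(-2.6667) + (3.3333)·(3.3333) + (0.3333)·(0.3333)) / 5 = 37.3333/5 = 7.4667
  S[U,V] = ((0.3333)·(-0.8333) + (-3.6667)·(-1.8333) + (2.3333)·(-1.8333) + (-2.6667)·(-1.8333) + (3.3333)·(1.1667) + (0.3333)·(5.1667)) / 5 = 12.6667/5 = 2.5333
  S[V,V] = ((-0.8333)·(-0.8333) + (-1.8333)·(-1.8333) + (-1.8333)·(-1.8333) + (-1.8333)·(-1.8333) + (1.1667)·(1.1667) + (5.1667)·(5.1667)) / 5 = 38.8333/5 = 7.7667

S is symmetric (S[j,i] = S[i,j]). Assembling:

S = [[7.4667, 2.5333],
 [2.5333, 7.7667]]


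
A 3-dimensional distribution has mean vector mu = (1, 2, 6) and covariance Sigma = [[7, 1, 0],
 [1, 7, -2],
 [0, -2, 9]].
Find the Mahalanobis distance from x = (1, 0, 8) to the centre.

Step 1 — centre the observation: (x - mu) = (0, -2, 2).

Step 2 — invert Sigma (cofactor / det for 3×3, or solve directly):
  Sigma^{-1} = [[0.146, -0.0223, -0.005],
 [-0.0223, 0.1559, 0.0347],
 [-0.005, 0.0347, 0.1188]].

Step 3 — form the quadratic (x - mu)^T · Sigma^{-1} · (x - mu):
  Sigma^{-1} · (x - mu) = (0.0347, -0.2426, 0.1683).
  (x - mu)^T · [Sigma^{-1} · (x - mu)] = (0)·(0.0347) + (-2)·(-0.2426) + (2)·(0.1683) = 0.8218.

Step 4 — take square root: d = √(0.8218) ≈ 0.9065.

d(x, mu) = √(0.8218) ≈ 0.9065


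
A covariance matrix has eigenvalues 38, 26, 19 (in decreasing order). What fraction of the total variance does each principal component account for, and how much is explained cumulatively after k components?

Step 1 — total variance = trace(Sigma) = Σ λ_i = 38 + 26 + 19 = 83.

Step 2 — fraction explained by component i = λ_i / Σ λ:
  PC1: 38/83 = 0.4578
  PC2: 26/83 = 0.3133
  PC3: 19/83 = 0.2289

Step 3 — cumulative fraction after k components = (λ_1 + ... + λ_k) / Σ λ:
  k = 1: 38/83 = 0.4578
  k = 2: (38 + 26)/83 = 64/83 = 0.7711
  k = 3: (38 + 26 + 19)/83 = 83/83 = 1

Summary (fraction, with percent):

explained: PC1 0.4578 (45.78%), PC2 0.3133 (31.33%), PC3 0.2289 (22.89%);  cumulative: 0.4578, 0.7711, 1


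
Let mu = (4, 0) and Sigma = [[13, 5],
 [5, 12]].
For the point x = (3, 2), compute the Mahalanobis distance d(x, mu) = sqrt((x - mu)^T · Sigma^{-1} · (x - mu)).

Step 1 — centre the observation: (x - mu) = (-1, 2).

Step 2 — invert Sigma. det(Sigma) = 13·12 - (5)² = 131.
  Sigma^{-1} = (1/det) · [[d, -b], [-b, a]] = [[0.0916, -0.0382],
 [-0.0382, 0.0992]].

Step 3 — form the quadratic (x - mu)^T · Sigma^{-1} · (x - mu):
  Sigma^{-1} · (x - mu) = (-0.1679, 0.2366).
  (x - mu)^T · [Sigma^{-1} · (x - mu)] = (-1)·(-0.1679) + (2)·(0.2366) = 0.6412.

Step 4 — take square root: d = √(0.6412) ≈ 0.8008.

d(x, mu) = √(0.6412) ≈ 0.8008


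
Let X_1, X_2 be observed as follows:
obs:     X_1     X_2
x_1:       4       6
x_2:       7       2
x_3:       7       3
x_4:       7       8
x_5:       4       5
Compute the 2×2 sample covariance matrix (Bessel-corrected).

Step 1 — column means:
  mean(X_1) = (4 + 7 + 7 + 7 + 4) / 5 = 29/5 = 5.8
  mean(X_2) = (6 + 2 + 3 + 8 + 5) / 5 = 24/5 = 4.8

Step 2 — sample covariance S[i,j] = (1/(n-1)) · Σ_k (x_{k,i} - mean_i) · (x_{k,j} - mean_j), with n-1 = 4.
  S[X_1,X_1] = ((-1.8)·(-1.8) + (1.2)·(1.2) + (1.2)·(1.2) + (1.2)·(1.2) + (-1.8)·(-1.8)) / 4 = 10.8/4 = 2.7
  S[X_1,X_2] = ((-1.8)·(1.2) + (1.2)·(-2.8) + (1.2)·(-1.8) + (1.2)·(3.2) + (-1.8)·(0.2)) / 4 = -4.2/4 = -1.05
  S[X_2,X_2] = ((1.2)·(1.2) + (-2.8)·(-2.8) + (-1.8)·(-1.8) + (3.2)·(3.2) + (0.2)·(0.2)) / 4 = 22.8/4 = 5.7

S is symmetric (S[j,i] = S[i,j]). Assembling:

S = [[2.7, -1.05],
 [-1.05, 5.7]]


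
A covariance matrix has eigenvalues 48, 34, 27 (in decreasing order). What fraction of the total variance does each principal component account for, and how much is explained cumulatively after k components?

Step 1 — total variance = trace(Sigma) = Σ λ_i = 48 + 34 + 27 = 109.

Step 2 — fraction explained by component i = λ_i / Σ λ:
  PC1: 48/109 = 0.4404
  PC2: 34/109 = 0.3119
  PC3: 27/109 = 0.2477

Step 3 — cumulative fraction after k components = (λ_1 + ... + λ_k) / Σ λ:
  k = 1: 48/109 = 0.4404
  k = 2: (48 + 34)/109 = 82/109 = 0.7523
  k = 3: (48 + 34 + 27)/109 = 109/109 = 1

Summary (fraction, with percent):

explained: PC1 0.4404 (44.04%), PC2 0.3119 (31.19%), PC3 0.2477 (24.77%);  cumulative: 0.4404, 0.7523, 1


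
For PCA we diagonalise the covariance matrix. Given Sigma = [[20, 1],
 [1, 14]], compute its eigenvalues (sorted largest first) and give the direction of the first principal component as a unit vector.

Step 1 — characteristic polynomial of 2×2 Sigma:
  det(Sigma - λI) = λ² - trace · λ + det = 0.
  trace = 20 + 14 = 34, det = 20·14 - (1)² = 279.
Step 2 — discriminant:
  Δ = trace² - 4·det = 1156 - 1116 = 40.
Step 3 — eigenvalues:
  λ = (trace ± √Δ)/2 = (34 ± 6.3246)/2,
  λ_1 = 20.1623,  λ_2 = 13.8377.

Step 4 — unit eigenvector for λ_1: solve (Sigma - λ_1 I)v = 0. First row:
  (20 - 20.1623)·v_x + (1)·v_y = 0, i.e. (-0.1623)·v_x + (1)·v_y = 0,
  so v ∝ (b, λ_1 - a) = (1, 0.1623) = u.
  ||u|| = √((1)² + (0.1623)²) = √(1.0263) ≈ 1.0131,
  v_1 = u/||u|| ≈ (0.9871, 0.1602) (||v_1|| = 1).

λ_1 = 20.1623,  λ_2 = 13.8377;  v_1 ≈ (0.9871, 0.1602)


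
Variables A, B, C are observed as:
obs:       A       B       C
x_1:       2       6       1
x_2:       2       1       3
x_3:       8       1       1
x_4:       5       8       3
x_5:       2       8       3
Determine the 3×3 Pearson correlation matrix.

Step 1 — column means:
  mean(A) = (2 + 2 + 8 + 5 + 2) / 5 = 19/5 = 3.8
  mean(B) = (6 + 1 + 1 + 8 + 8) / 5 = 24/5 = 4.8
  mean(C) = (1 + 3 + 1 + 3 + 3) / 5 = 11/5 = 2.2

Step 2 — sample variances and covariances s[i,j] = (1/(n-1)) · Σ_k (x_{k,i} - mean_i) · (x_{k,j} - mean_j), with n-1 = 4:
  s[A,A] = ((-1.8)·(-1.8) + (-1.8)·(-1.8) + (4.2)·(4.2) + (1.2)·(1.2) + (-1.8)·(-1.8)) / 4 = 28.8/4 = 7.2
  s[A,B] = ((-1.8)·(1.2) + (-1.8)·(-3.8) + (4.2)·(-3.8) + (1.2)·(3.2) + (-1.8)·(3.2)) / 4 = -13.2/4 = -3.3
  s[A,C] = ((-1.8)·(-1.2) + (-1.8)·(0.8) + (4.2)·(-1.2) + (1.2)·(0.8) + (-1.8)·(0.8)) / 4 = -4.8/4 = -1.2
  s[B,B] = ((1.2)·(1.2) + (-3.8)·(-3.8) + (-3.8)·(-3.8) + (3.2)·(3.2) + (3.2)·(3.2)) / 4 = 50.8/4 = 12.7
  s[B,C] = ((1.2)·(-1.2) + (-3.8)·(0.8) + (-3.8)·(-1.2) + (3.2)·(0.8) + (3.2)·(0.8)) / 4 = 5.2/4 = 1.3
  s[C,C] = ((-1.2)·(-1.2) + (0.8)·(0.8) + (-1.2)·(-1.2) + (0.8)·(0.8) + (0.8)·(0.8)) / 4 = 4.8/4 = 1.2
  Sample standard deviations s_i = √(s[i,i]):
  s(A) = √(7.2) = 2.6833
  s(B) = √(12.7) = 3.5637
  s(C) = √(1.2) = 1.0954

Step 3 — r_{ij} = s_{ij} / (s_i · s_j):
  r[A,A] = 1 (diagonal).
  r[A,B] = -3.3 / (2.6833 · 3.5637) = -3.3 / 9.5624 = -0.3451
  r[A,C] = -1.2 / (2.6833 · 1.0954) = -1.2 / 2.9394 = -0.4082
  r[B,B] = 1 (diagonal).
  r[B,C] = 1.3 / (3.5637 · 1.0954) = 1.3 / 3.9038 = 0.333
  r[C,C] = 1 (diagonal).

R is symmetric with unit diagonal. Assembling:

R = [[1, -0.3451, -0.4082],
 [-0.3451, 1, 0.333],
 [-0.4082, 0.333, 1]]


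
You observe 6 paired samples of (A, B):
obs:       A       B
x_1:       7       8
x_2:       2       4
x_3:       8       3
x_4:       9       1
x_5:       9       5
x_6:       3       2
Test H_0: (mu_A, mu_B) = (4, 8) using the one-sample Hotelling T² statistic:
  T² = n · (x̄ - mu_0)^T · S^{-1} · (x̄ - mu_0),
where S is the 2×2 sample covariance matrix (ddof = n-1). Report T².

Step 1 — sample mean vector:
  mean(A) = (7 + 2 + 8 + 9 + 9 + 3) / 6 = 38/6 = 6.3333
  mean(B) = (8 + 4 + 3 + 1 + 5 + 2) / 6 = 23/6 = 3.8333
  x̄ = (6.3333, 3.8333),  deviation x̄ - mu_0 = (6.3333, 3.8333) - (4, 8) = (2.3333, -4.1667).

Step 2 — sample covariance matrix, S[i,j] = (1/(n-1)) · Σ_k (x_{k,i} - mean_i) · (x_{k,j} - mean_j), divisor n-1 = 5:
  S[A,A] = ((0.6667)·(0.6667) + (-4.3333)·(-4.3333) + (1.6667)·(1.6667) + (2.6667)·(2.6667) + (2.6667)·(2.6667) + (-3.3333)·(-3.3333)) / 5 = 47.3333/5 = 9.4667
  S[A,B] = ((0.6667)·(4.1667) + (-4.3333)·(0.1667) + (1.6667)·(-0.8333) + (2.6667)·(-2.8333) + (2.6667)·(1.1667) + (-3.3333)·(-1.8333)) / 5 = 2.3333/5 = 0.4667
  S[B,B] = ((4.1667)·(4.1667) + (0.1667)·(0.1667) + (-0.8333)·(-0.8333) + (-2.8333)·(-2.8333) + (1.1667)·(1.1667) + (-1.8333)·(-1.8333)) / 5 = 30.8333/5 = 6.1667
  S = [[9.4667, 0.4667],
 [0.4667, 6.1667]].

Step 3 — invert S. det(S) = 9.4667·6.1667 - (0.4667)² = 58.16.
  S^{-1} = (1/det) · [[d, -b], [-b, a]] = [[0.106, -0.008],
 [-0.008, 0.1628]].

Step 4 — quadratic form (x̄ - mu_0)^T · S^{-1} · (x̄ - mu_0):
  S^{-1} · (x̄ - mu_0) = (0.2808, -0.6969),
  (x̄ - mu_0)^T · [...] = (2.3333)·(0.2808) + (-4.1667)·(-0.6969) = 3.5591.

Step 5 — scale by n: T² = 6 · 3.5591 = 21.3549.

T² ≈ 21.3549


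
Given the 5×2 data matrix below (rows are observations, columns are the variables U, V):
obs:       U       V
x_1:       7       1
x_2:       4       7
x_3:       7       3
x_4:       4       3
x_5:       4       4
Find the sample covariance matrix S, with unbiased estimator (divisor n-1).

Step 1 — column means:
  mean(U) = (7 + 4 + 7 + 4 + 4) / 5 = 26/5 = 5.2
  mean(V) = (1 + 7 + 3 + 3 + 4) / 5 = 18/5 = 3.6

Step 2 — sample covariance S[i,j] = (1/(n-1)) · Σ_k (x_{k,i} - mean_i) · (x_{k,j} - mean_j), with n-1 = 4.
  S[U,U] = ((1.8)·(1.8) + (-1.2)·(-1.2) + (1.8)·(1.8) + (-1.2)·(-1.2) + (-1.2)·(-1.2)) / 4 = 10.8/4 = 2.7
  S[U,V] = ((1.8)·(-2.6) + (-1.2)·(3.4) + (1.8)·(-0.6) + (-1.2)·(-0.6) + (-1.2)·(0.4)) / 4 = -9.6/4 = -2.4
  S[V,V] = ((-2.6)·(-2.6) + (3.4)·(3.4) + (-0.6)·(-0.6) + (-0.6)·(-0.6) + (0.4)·(0.4)) / 4 = 19.2/4 = 4.8

S is symmetric (S[j,i] = S[i,j]). Assembling:

S = [[2.7, -2.4],
 [-2.4, 4.8]]


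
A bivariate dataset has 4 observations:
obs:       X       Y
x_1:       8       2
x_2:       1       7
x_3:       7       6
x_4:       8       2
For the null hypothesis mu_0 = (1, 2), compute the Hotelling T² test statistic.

Step 1 — sample mean vector:
  mean(X) = (8 + 1 + 7 + 8) / 4 = 24/4 = 6
  mean(Y) = (2 + 7 + 6 + 2) / 4 = 17/4 = 4.25
  x̄ = (6, 4.25),  deviation x̄ - mu_0 = (6, 4.25) - (1, 2) = (5, 2.25).

Step 2 — sample covariance matrix, S[i,j] = (1/(n-1)) · Σ_k (x_{k,i} - mean_i) · (x_{k,j} - mean_j), divisor n-1 = 3:
  S[X,X] = ((2)·(2) + (-5)·(-5) + (1)·(1) + (2)·(2)) / 3 = 34/3 = 11.3333
  S[X,Y] = ((2)·(-2.25) + (-5)·(2.75) + (1)·(1.75) + (2)·(-2.25)) / 3 = -21/3 = -7
  S[Y,Y] = ((-2.25)·(-2.25) + (2.75)·(2.75) + (1.75)·(1.75) + (-2.25)·(-2.25)) / 3 = 20.75/3 = 6.9167
  S = [[11.3333, -7],
 [-7, 6.9167]].

Step 3 — invert S. det(S) = 11.3333·6.9167 - (-7)² = 29.3889.
  S^{-1} = (1/det) · [[d, -b], [-b, a]] = [[0.2353, 0.2382],
 [0.2382, 0.3856]].

Step 4 — quadratic form (x̄ - mu_0)^T · S^{-1} · (x̄ - mu_0):
  S^{-1} · (x̄ - mu_0) = (1.7127, 2.0586),
  (x̄ - mu_0)^T · [...] = (5)·(1.7127) + (2.25)·(2.0586) = 13.1952.

Step 5 — scale by n: T² = 4 · 13.1952 = 52.7807.

T² ≈ 52.7807


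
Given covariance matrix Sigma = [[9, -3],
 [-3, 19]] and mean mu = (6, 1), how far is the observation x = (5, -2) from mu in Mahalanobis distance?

Step 1 — centre the observation: (x - mu) = (-1, -3).

Step 2 — invert Sigma. det(Sigma) = 9·19 - (-3)² = 162.
  Sigma^{-1} = (1/det) · [[d, -b], [-b, a]] = [[0.1173, 0.0185],
 [0.0185, 0.0556]].

Step 3 — form the quadratic (x - mu)^T · Sigma^{-1} · (x - mu):
  Sigma^{-1} · (x - mu) = (-0.1728, -0.1852).
  (x - mu)^T · [Sigma^{-1} · (x - mu)] = (-1)·(-0.1728) + (-3)·(-0.1852) = 0.7284.

Step 4 — take square root: d = √(0.7284) ≈ 0.8535.

d(x, mu) = √(0.7284) ≈ 0.8535


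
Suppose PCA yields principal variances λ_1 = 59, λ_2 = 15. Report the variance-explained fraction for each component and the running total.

Step 1 — total variance = trace(Sigma) = Σ λ_i = 59 + 15 = 74.

Step 2 — fraction explained by component i = λ_i / Σ λ:
  PC1: 59/74 = 0.7973
  PC2: 15/74 = 0.2027

Step 3 — cumulative fraction after k components = (λ_1 + ... + λ_k) / Σ λ:
  k = 1: 59/74 = 0.7973
  k = 2: (59 + 15)/74 = 74/74 = 1

Summary (fraction, with percent):

explained: PC1 0.7973 (79.73%), PC2 0.2027 (20.27%);  cumulative: 0.7973, 1


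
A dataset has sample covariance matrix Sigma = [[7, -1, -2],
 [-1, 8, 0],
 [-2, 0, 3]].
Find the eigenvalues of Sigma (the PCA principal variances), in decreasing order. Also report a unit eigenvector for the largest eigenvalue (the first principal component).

Step 1 — characteristic polynomial p(λ) = det(λI - Sigma) = λ³ - tr·λ² + c_1·λ - det, where tr = trace, c_1 = sum of the principal 2×2 minors, det = det(Sigma):
  tr = 7 + 8 + 3 = 18,
  c_1 = (7·8 - (-1)²) + (7·3 - (-2)²) + (8·3 - (0)²) = 55 + 17 + 24 = 96,
  det = 7·(8·3 - (0)²) - (-1)·((-1)·3 - (0)·(-2)) + (-2)·((-1)·(0) - 8·(-2)) = 7·(24) - (-1)·(-3) + (-2)·(16) = 133.
  So p(λ) = λ³ - 18λ² + 96λ - 133.
Step 2 — look for an integer root (rational root theorem: any rational root is an integer divisor of 133). Testing λ = 7:
  p(7) = 343 - 882 + 672 - 133 = 0  ✓
  Dividing out (λ - 7): p(λ) = (λ - 7)(λ² - 11λ + 19).
Step 3 — remaining eigenvalues from the quadratic λ² - 11λ + 19 = 0:
  Δ = 11² - 4·19 = 121 - 76 = 45,  λ = (11 ± √45)/2 = (11 ± 6.7082)/2 ≈ 8.8541 or 2.1459.
  Sorted: λ_1 = 8.8541,  λ_2 = 7,  λ_3 = 2.1459  (check: sum = 18 = tr ✓).

Step 4 — unit eigenvector for λ_1 ≈ 8.8541: v spans the null space of (Sigma - λ_1 I), whose rows are
  r_1 = (-1.8541, -1, -2),  r_2 = (-1, -0.8541, 0),  r_3 = (-2, 0, -5.8541).
  v is orthogonal to every row, so take v ∝ r_1 × r_2 = ((-1)·(0) - (-2)·(-0.8541), (-2)·(-1) - (-1.8541)·(0), (-1.8541)·(-0.8541) - (-1)·(-1)) ≈ (-1.7082, 2, 0.5836).
  Rescale (multiply by -1 so the first nonzero entry is positive): u = (1.7082, -2, -0.5836).
  ||u|| = √((1.7082)² + (-2)² + (-0.5836)²) = √(7.2585) ≈ 2.6942,  v_1 = u/||u|| ≈ (0.634, -0.7423, -0.2166) (||v_1|| = 1).

λ_1 = 8.8541,  λ_2 = 7,  λ_3 = 2.1459;  v_1 ≈ (0.634, -0.7423, -0.2166)


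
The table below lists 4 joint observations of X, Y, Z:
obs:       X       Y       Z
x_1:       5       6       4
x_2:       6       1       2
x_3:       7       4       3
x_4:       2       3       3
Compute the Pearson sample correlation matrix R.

Step 1 — column means:
  mean(X) = (5 + 6 + 7 + 2) / 4 = 20/4 = 5
  mean(Y) = (6 + 1 + 4 + 3) / 4 = 14/4 = 3.5
  mean(Z) = (4 + 2 + 3 + 3) / 4 = 12/4 = 3

Step 2 — sample variances and covariances s[i,j] = (1/(n-1)) · Σ_k (x_{k,i} - mean_i) · (x_{k,j} - mean_j), with n-1 = 3:
  s[X,X] = ((0)·(0) + (1)·(1) + (2)·(2) + (-3)·(-3)) / 3 = 14/3 = 4.6667
  s[X,Y] = ((0)·(2.5) + (1)·(-2.5) + (2)·(0.5) + (-3)·(-0.5)) / 3 = 0/3 = 0
  s[X,Z] = ((0)·(1) + (1)·(-1) + (2)·(0) + (-3)·(0)) / 3 = -1/3 = -0.3333
  s[Y,Y] = ((2.5)·(2.5) + (-2.5)·(-2.5) + (0.5)·(0.5) + (-0.5)·(-0.5)) / 3 = 13/3 = 4.3333
  s[Y,Z] = ((2.5)·(1) + (-2.5)·(-1) + (0.5)·(0) + (-0.5)·(0)) / 3 = 5/3 = 1.6667
  s[Z,Z] = ((1)·(1) + (-1)·(-1) + (0)·(0) + (0)·(0)) / 3 = 2/3 = 0.6667
  Sample standard deviations s_i = √(s[i,i]):
  s(X) = √(4.6667) = 2.1602
  s(Y) = √(4.3333) = 2.0817
  s(Z) = √(0.6667) = 0.8165

Step 3 — r_{ij} = s_{ij} / (s_i · s_j):
  r[X,X] = 1 (diagonal).
  r[X,Y] = 0 / (2.1602 · 2.0817) = 0 / 4.4969 = 0
  r[X,Z] = -0.3333 / (2.1602 · 0.8165) = -0.3333 / 1.7638 = -0.189
  r[Y,Y] = 1 (diagonal).
  r[Y,Z] = 1.6667 / (2.0817 · 0.8165) = 1.6667 / 1.6997 = 0.9806
  r[Z,Z] = 1 (diagonal).

R is symmetric with unit diagonal. Assembling:

R = [[1, 0, -0.189],
 [0, 1, 0.9806],
 [-0.189, 0.9806, 1]]


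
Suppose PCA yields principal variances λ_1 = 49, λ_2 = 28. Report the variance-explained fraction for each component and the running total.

Step 1 — total variance = trace(Sigma) = Σ λ_i = 49 + 28 = 77.

Step 2 — fraction explained by component i = λ_i / Σ λ:
  PC1: 49/77 = 0.6364
  PC2: 28/77 = 0.3636

Step 3 — cumulative fraction after k components = (λ_1 + ... + λ_k) / Σ λ:
  k = 1: 49/77 = 0.6364
  k = 2: (49 + 28)/77 = 77/77 = 1

Summary (fraction, with percent):

explained: PC1 0.6364 (63.64%), PC2 0.3636 (36.36%);  cumulative: 0.6364, 1


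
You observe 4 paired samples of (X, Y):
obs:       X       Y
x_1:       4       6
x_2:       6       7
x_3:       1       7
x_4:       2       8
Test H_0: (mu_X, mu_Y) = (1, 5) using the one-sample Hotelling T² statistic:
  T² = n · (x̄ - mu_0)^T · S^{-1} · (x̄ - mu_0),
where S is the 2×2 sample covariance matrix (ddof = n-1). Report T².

Step 1 — sample mean vector:
  mean(X) = (4 + 6 + 1 + 2) / 4 = 13/4 = 3.25
  mean(Y) = (6 + 7 + 7 + 8) / 4 = 28/4 = 7
  x̄ = (3.25, 7),  deviation x̄ - mu_0 = (3.25, 7) - (1, 5) = (2.25, 2).

Step 2 — sample covariance matrix, S[i,j] = (1/(n-1)) · Σ_k (x_{k,i} - mean_i) · (x_{k,j} - mean_j), divisor n-1 = 3:
  S[X,X] = ((0.75)·(0.75) + (2.75)·(2.75) + (-2.25)·(-2.25) + (-1.25)·(-1.25)) / 3 = 14.75/3 = 4.9167
  S[X,Y] = ((0.75)·(-1) + (2.75)·(0) + (-2.25)·(0) + (-1.25)·(1)) / 3 = -2/3 = -0.6667
  S[Y,Y] = ((-1)·(-1) + (0)·(0) + (0)·(0) + (1)·(1)) / 3 = 2/3 = 0.6667
  S = [[4.9167, -0.6667],
 [-0.6667, 0.6667]].

Step 3 — invert S. det(S) = 4.9167·0.6667 - (-0.6667)² = 2.8333.
  S^{-1} = (1/det) · [[d, -b], [-b, a]] = [[0.2353, 0.2353],
 [0.2353, 1.7353]].

Step 4 — quadratic form (x̄ - mu_0)^T · S^{-1} · (x̄ - mu_0):
  S^{-1} · (x̄ - mu_0) = (1, 4),
  (x̄ - mu_0)^T · [...] = (2.25)·(1) + (2)·(4) = 10.25.

Step 5 — scale by n: T² = 4 · 10.25 = 41.

T² ≈ 41


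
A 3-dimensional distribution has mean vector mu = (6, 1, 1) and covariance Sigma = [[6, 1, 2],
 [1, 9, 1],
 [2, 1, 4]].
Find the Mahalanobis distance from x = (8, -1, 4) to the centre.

Step 1 — centre the observation: (x - mu) = (2, -2, 3).

Step 2 — invert Sigma (cofactor / det for 3×3, or solve directly):
  Sigma^{-1} = [[0.2011, -0.0115, -0.0977],
 [-0.0115, 0.1149, -0.023],
 [-0.0977, -0.023, 0.3046]].

Step 3 — form the quadratic (x - mu)^T · Sigma^{-1} · (x - mu):
  Sigma^{-1} · (x - mu) = (0.1322, -0.3218, 0.7644).
  (x - mu)^T · [Sigma^{-1} · (x - mu)] = (2)·(0.1322) + (-2)·(-0.3218) + (3)·(0.7644) = 3.2011.

Step 4 — take square root: d = √(3.2011) ≈ 1.7892.

d(x, mu) = √(3.2011) ≈ 1.7892


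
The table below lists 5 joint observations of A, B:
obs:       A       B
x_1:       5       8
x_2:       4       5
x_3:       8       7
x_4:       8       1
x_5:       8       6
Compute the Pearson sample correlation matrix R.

Step 1 — column means:
  mean(A) = (5 + 4 + 8 + 8 + 8) / 5 = 33/5 = 6.6
  mean(B) = (8 + 5 + 7 + 1 + 6) / 5 = 27/5 = 5.4

Step 2 — sample variances and covariances s[i,j] = (1/(n-1)) · Σ_k (x_{k,i} - mean_i) · (x_{k,j} - mean_j), with n-1 = 4:
  s[A,A] = ((-1.6)·(-1.6) + (-2.6)·(-2.6) + (1.4)·(1.4) + (1.4)·(1.4) + (1.4)·(1.4)) / 4 = 15.2/4 = 3.8
  s[A,B] = ((-1.6)·(2.6) + (-2.6)·(-0.4) + (1.4)·(1.6) + (1.4)·(-4.4) + (1.4)·(0.6)) / 4 = -6.2/4 = -1.55
  s[B,B] = ((2.6)·(2.6) + (-0.4)·(-0.4) + (1.6)·(1.6) + (-4.4)·(-4.4) + (0.6)·(0.6)) / 4 = 29.2/4 = 7.3
  Sample standard deviations s_i = √(s[i,i]):
  s(A) = √(3.8) = 1.9494
  s(B) = √(7.3) = 2.7019

Step 3 — r_{ij} = s_{ij} / (s_i · s_j):
  r[A,A] = 1 (diagonal).
  r[A,B] = -1.55 / (1.9494 · 2.7019) = -1.55 / 5.2669 = -0.2943
  r[B,B] = 1 (diagonal).

R is symmetric with unit diagonal. Assembling:

R = [[1, -0.2943],
 [-0.2943, 1]]


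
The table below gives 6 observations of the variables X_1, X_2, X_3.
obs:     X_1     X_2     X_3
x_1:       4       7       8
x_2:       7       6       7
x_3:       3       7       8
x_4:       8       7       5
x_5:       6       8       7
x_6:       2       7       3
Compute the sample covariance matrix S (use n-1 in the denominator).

Step 1 — column means:
  mean(X_1) = (4 + 7 + 3 + 8 + 6 + 2) / 6 = 30/6 = 5
  mean(X_2) = (7 + 6 + 7 + 7 + 8 + 7) / 6 = 42/6 = 7
  mean(X_3) = (8 + 7 + 8 + 5 + 7 + 3) / 6 = 38/6 = 6.3333

Step 2 — sample covariance S[i,j] = (1/(n-1)) · Σ_k (x_{k,i} - mean_i) · (x_{k,j} - mean_j), with n-1 = 5.
  S[X_1,X_1] = ((-1)·(-1) + (2)·(2) + (-2)·(-2) + (3)·(3) + (1)·(1) + (-3)·(-3)) / 5 = 28/5 = 5.6
  S[X_1,X_2] = ((-1)·(0) + (2)·(-1) + (-2)·(0) + (3)·(0) + (1)·(1) + (-3)·(0)) / 5 = -1/5 = -0.2
  S[X_1,X_3] = ((-1)·(1.6667) + (2)·(0.6667) + (-2)·(1.6667) + (3)·(-1.3333) + (1)·(0.6667) + (-3)·(-3.3333)) / 5 = 3/5 = 0.6
  S[X_2,X_2] = ((0)·(0) + (-1)·(-1) + (0)·(0) + (0)·(0) + (1)·(1) + (0)·(0)) / 5 = 2/5 = 0.4
  S[X_2,X_3] = ((0)·(1.6667) + (-1)·(0.6667) + (0)·(1.6667) + (0)·(-1.3333) + (1)·(0.6667) + (0)·(-3.3333)) / 5 = 0/5 = 0
  S[X_3,X_3] = ((1.6667)·(1.6667) + (0.6667)·(0.6667) + (1.6667)·(1.6667) + (-1.3333)·(-1.3333) + (0.6667)·(0.6667) + (-3.3333)·(-3.3333)) / 5 = 19.3333/5 = 3.8667

S is symmetric (S[j,i] = S[i,j]). Assembling:

S = [[5.6, -0.2, 0.6],
 [-0.2, 0.4, 0],
 [0.6, 0, 3.8667]]


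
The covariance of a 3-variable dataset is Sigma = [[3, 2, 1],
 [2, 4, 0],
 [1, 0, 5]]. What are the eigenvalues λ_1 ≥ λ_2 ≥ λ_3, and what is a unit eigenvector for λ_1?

Step 1 — characteristic polynomial p(λ) = det(λI - Sigma) = λ³ - tr·λ² + c_1·λ - det, where tr = trace, c_1 = sum of the principal 2×2 minors, det = det(Sigma):
  tr = 3 + 4 + 5 = 12,
  c_1 = (3·4 - (2)²) + (3·5 - (1)²) + (4·5 - (0)²) = 8 + 14 + 20 = 42,
  det = 3·(4·5 - (0)²) - (2)·((2)·5 - (0)·(1)) + (1)·((2)·(0) - 4·(1)) = 3·(20) - (2)·(10) + (1)·(-4) = 36.
  So p(λ) = λ³ - 12λ² + 42λ - 36.
Step 2 — look for an integer root (rational root theorem: any rational root is an integer divisor of 36). Testing λ = 6:
  p(6) = 216 - 432 + 252 - 36 = 0  ✓
  Dividing out (λ - 6): p(λ) = (λ - 6)(λ² - 6λ + 6).
Step 3 — remaining eigenvalues from the quadratic λ² - 6λ + 6 = 0:
  Δ = 6² - 4·6 = 36 - 24 = 12,  λ = (6 ± √12)/2 = (6 ± 3.4641)/2 ≈ 4.7321 or 1.2679.
  Sorted: λ_1 = 6,  λ_2 = 4.7321,  λ_3 = 1.2679  (check: sum = 12 = tr ✓).

Step 4 — unit eigenvector for λ_1 = 6: v spans the null space of (Sigma - λ_1 I), whose rows are
  r_1 = (-3, 2, 1),  r_2 = (2, -2, 0),  r_3 = (1, 0, -1).
  v is orthogonal to every row, so take v ∝ r_1 × r_2 = ((2)·(0) - (1)·(-2), (1)·(2) - (-3)·(0), (-3)·(-2) - (2)·(2)) = (2, 2, 2).
  Rescale (divide by 2): u = (1, 1, 1).
  ||u|| = √((1)² + (1)² + (1)²) = √(3) ≈ 1.7321,  v_1 = u/||u|| ≈ (0.5774, 0.5774, 0.5774) (||v_1|| = 1).

λ_1 = 6,  λ_2 = 4.7321,  λ_3 = 1.2679;  v_1 ≈ (0.5774, 0.5774, 0.5774)


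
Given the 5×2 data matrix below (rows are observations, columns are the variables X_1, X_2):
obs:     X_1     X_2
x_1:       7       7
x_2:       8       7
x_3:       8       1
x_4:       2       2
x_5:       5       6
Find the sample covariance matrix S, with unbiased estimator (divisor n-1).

Step 1 — column means:
  mean(X_1) = (7 + 8 + 8 + 2 + 5) / 5 = 30/5 = 6
  mean(X_2) = (7 + 7 + 1 + 2 + 6) / 5 = 23/5 = 4.6

Step 2 — sample covariance S[i,j] = (1/(n-1)) · Σ_k (x_{k,i} - mean_i) · (x_{k,j} - mean_j), with n-1 = 4.
  S[X_1,X_1] = ((1)·(1) + (2)·(2) + (2)·(2) + (-4)·(-4) + (-1)·(-1)) / 4 = 26/4 = 6.5
  S[X_1,X_2] = ((1)·(2.4) + (2)·(2.4) + (2)·(-3.6) + (-4)·(-2.6) + (-1)·(1.4)) / 4 = 9/4 = 2.25
  S[X_2,X_2] = ((2.4)·(2.4) + (2.4)·(2.4) + (-3.6)·(-3.6) + (-2.6)·(-2.6) + (1.4)·(1.4)) / 4 = 33.2/4 = 8.3

S is symmetric (S[j,i] = S[i,j]). Assembling:

S = [[6.5, 2.25],
 [2.25, 8.3]]


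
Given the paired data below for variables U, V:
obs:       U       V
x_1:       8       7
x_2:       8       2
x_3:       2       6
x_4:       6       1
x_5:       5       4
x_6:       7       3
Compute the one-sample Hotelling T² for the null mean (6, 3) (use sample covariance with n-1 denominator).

Step 1 — sample mean vector:
  mean(U) = (8 + 8 + 2 + 6 + 5 + 7) / 6 = 36/6 = 6
  mean(V) = (7 + 2 + 6 + 1 + 4 + 3) / 6 = 23/6 = 3.8333
  x̄ = (6, 3.8333),  deviation x̄ - mu_0 = (6, 3.8333) - (6, 3) = (0, 0.8333).

Step 2 — sample covariance matrix, S[i,j] = (1/(n-1)) · Σ_k (x_{k,i} - mean_i) · (x_{k,j} - mean_j), divisor n-1 = 5:
  S[U,U] = ((2)·(2) + (2)·(2) + (-4)·(-4) + (0)·(0) + (-1)·(-1) + (1)·(1)) / 5 = 26/5 = 5.2
  S[U,V] = ((2)·(3.1667) + (2)·(-1.8333) + (-4)·(2.1667) + (0)·(-2.8333) + (-1)·(0.1667) + (1)·(-0.8333)) / 5 = -7/5 = -1.4
  S[V,V] = ((3.1667)·(3.1667) + (-1.8333)·(-1.8333) + (2.1667)·(2.1667) + (-2.8333)·(-2.8333) + (0.1667)·(0.1667) + (-0.8333)·(-0.8333)) / 5 = 26.8333/5 = 5.3667
  S = [[5.2, -1.4],
 [-1.4, 5.3667]].

Step 3 — invert S. det(S) = 5.2·5.3667 - (-1.4)² = 25.9467.
  S^{-1} = (1/det) · [[d, -b], [-b, a]] = [[0.2068, 0.054],
 [0.054, 0.2004]].

Step 4 — quadratic form (x̄ - mu_0)^T · S^{-1} · (x̄ - mu_0):
  S^{-1} · (x̄ - mu_0) = (0.045, 0.167),
  (x̄ - mu_0)^T · [...] = (0)·(0.045) + (0.8333)·(0.167) = 0.1392.

Step 5 — scale by n: T² = 6 · 0.1392 = 0.835.

T² ≈ 0.835


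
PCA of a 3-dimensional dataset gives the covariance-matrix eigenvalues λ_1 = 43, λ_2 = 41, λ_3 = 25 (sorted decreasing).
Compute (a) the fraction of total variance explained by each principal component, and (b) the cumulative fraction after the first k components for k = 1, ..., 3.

Step 1 — total variance = trace(Sigma) = Σ λ_i = 43 + 41 + 25 = 109.

Step 2 — fraction explained by component i = λ_i / Σ λ:
  PC1: 43/109 = 0.3945
  PC2: 41/109 = 0.3761
  PC3: 25/109 = 0.2294

Step 3 — cumulative fraction after k components = (λ_1 + ... + λ_k) / Σ λ:
  k = 1: 43/109 = 0.3945
  k = 2: (43 + 41)/109 = 84/109 = 0.7706
  k = 3: (43 + 41 + 25)/109 = 109/109 = 1

Summary (fraction, with percent):

explained: PC1 0.3945 (39.45%), PC2 0.3761 (37.61%), PC3 0.2294 (22.94%);  cumulative: 0.3945, 0.7706, 1


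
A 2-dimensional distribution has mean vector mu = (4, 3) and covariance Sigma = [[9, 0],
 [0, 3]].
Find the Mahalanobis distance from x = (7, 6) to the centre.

Step 1 — centre the observation: (x - mu) = (3, 3).

Step 2 — invert Sigma. det(Sigma) = 9·3 - (0)² = 27.
  Sigma^{-1} = (1/det) · [[d, -b], [-b, a]] = [[0.1111, 0],
 [0, 0.3333]].

Step 3 — form the quadratic (x - mu)^T · Sigma^{-1} · (x - mu):
  Sigma^{-1} · (x - mu) = (0.3333, 1).
  (x - mu)^T · [Sigma^{-1} · (x - mu)] = (3)·(0.3333) + (3)·(1) = 4.

Step 4 — take square root: d = √(4) ≈ 2.

d(x, mu) = √(4) ≈ 2


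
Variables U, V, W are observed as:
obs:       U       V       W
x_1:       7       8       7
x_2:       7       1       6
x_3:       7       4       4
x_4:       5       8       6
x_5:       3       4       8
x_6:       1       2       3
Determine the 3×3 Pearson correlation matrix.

Step 1 — column means:
  mean(U) = (7 + 7 + 7 + 5 + 3 + 1) / 6 = 30/6 = 5
  mean(V) = (8 + 1 + 4 + 8 + 4 + 2) / 6 = 27/6 = 4.5
  mean(W) = (7 + 6 + 4 + 6 + 8 + 3) / 6 = 34/6 = 5.6667

Step 2 — sample variances and covariances s[i,j] = (1/(n-1)) · Σ_k (x_{k,i} - mean_i) · (x_{k,j} - mean_j), with n-1 = 5:
  s[U,U] = ((2)·(2) + (2)·(2) + (2)·(2) + (0)·(0) + (-2)·(-2) + (-4)·(-4)) / 5 = 32/5 = 6.4
  s[U,V] = ((2)·(3.5) + (2)·(-3.5) + (2)·(-0.5) + (0)·(3.5) + (-2)·(-0.5) + (-4)·(-2.5)) / 5 = 10/5 = 2
  s[U,W] = ((2)·(1.3333) + (2)·(0.3333) + (2)·(-1.6667) + (0)·(0.3333) + (-2)·(2.3333) + (-4)·(-2.6667)) / 5 = 6/5 = 1.2
  s[V,V] = ((3.5)·(3.5) + (-3.5)·(-3.5) + (-0.5)·(-0.5) + (3.5)·(3.5) + (-0.5)·(-0.5) + (-2.5)·(-2.5)) / 5 = 43.5/5 = 8.7
  s[V,W] = ((3.5)·(1.3333) + (-3.5)·(0.3333) + (-0.5)·(-1.6667) + (3.5)·(0.3333) + (-0.5)·(2.3333) + (-2.5)·(-2.6667)) / 5 = 11/5 = 2.2
  s[W,W] = ((1.3333)·(1.3333) + (0.3333)·(0.3333) + (-1.6667)·(-1.6667) + (0.3333)·(0.3333) + (2.3333)·(2.3333) + (-2.6667)·(-2.6667)) / 5 = 17.3333/5 = 3.4667
  Sample standard deviations s_i = √(s[i,i]):
  s(U) = √(6.4) = 2.5298
  s(V) = √(8.7) = 2.9496
  s(W) = √(3.4667) = 1.8619

Step 3 — r_{ij} = s_{ij} / (s_i · s_j):
  r[U,U] = 1 (diagonal).
  r[U,V] = 2 / (2.5298 · 2.9496) = 2 / 7.4619 = 0.268
  r[U,W] = 1.2 / (2.5298 · 1.8619) = 1.2 / 4.7103 = 0.2548
  r[V,V] = 1 (diagonal).
  r[V,W] = 2.2 / (2.9496 · 1.8619) = 2.2 / 5.4918 = 0.4006
  r[W,W] = 1 (diagonal).

R is symmetric with unit diagonal. Assembling:

R = [[1, 0.268, 0.2548],
 [0.268, 1, 0.4006],
 [0.2548, 0.4006, 1]]


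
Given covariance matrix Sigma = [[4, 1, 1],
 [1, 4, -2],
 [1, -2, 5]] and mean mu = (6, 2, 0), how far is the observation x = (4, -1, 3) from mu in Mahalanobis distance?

Step 1 — centre the observation: (x - mu) = (-2, -3, 3).

Step 2 — invert Sigma (cofactor / det for 3×3, or solve directly):
  Sigma^{-1} = [[0.3137, -0.1373, -0.1176],
 [-0.1373, 0.3725, 0.1765],
 [-0.1176, 0.1765, 0.2941]].

Step 3 — form the quadratic (x - mu)^T · Sigma^{-1} · (x - mu):
  Sigma^{-1} · (x - mu) = (-0.5686, -0.3137, 0.5882).
  (x - mu)^T · [Sigma^{-1} · (x - mu)] = (-2)·(-0.5686) + (-3)·(-0.3137) + (3)·(0.5882) = 3.8431.

Step 4 — take square root: d = √(3.8431) ≈ 1.9604.

d(x, mu) = √(3.8431) ≈ 1.9604


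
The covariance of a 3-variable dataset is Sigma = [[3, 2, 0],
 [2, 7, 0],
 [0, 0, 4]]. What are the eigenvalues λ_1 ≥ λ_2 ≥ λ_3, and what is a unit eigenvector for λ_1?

Step 1 — characteristic polynomial p(λ) = det(λI - Sigma) = λ³ - tr·λ² + c_1·λ - det, where tr = trace, c_1 = sum of the principal 2×2 minors, det = det(Sigma):
  tr = 3 + 7 + 4 = 14,
  c_1 = (3·7 - (2)²) + (3·4 - (0)²) + (7·4 - (0)²) = 17 + 12 + 28 = 57,
  det = 3·(7·4 - (0)²) - (2)·((2)·4 - (0)·(0)) + (0)·((2)·(0) - 7·(0)) = 3·(28) - (2)·(8) + (0)·(0) = 68.
  So p(λ) = λ³ - 14λ² + 57λ - 68.
Step 2 — look for an integer root (rational root theorem: any rational root is an integer divisor of 68). Testing λ = 4:
  p(4) = 64 - 224 + 228 - 68 = 0  ✓
  Dividing out (λ - 4): p(λ) = (λ - 4)(λ² - 10λ + 17).
Step 3 — remaining eigenvalues from the quadratic λ² - 10λ + 17 = 0:
  Δ = 10² - 4·17 = 100 - 68 = 32,  λ = (10 ± √32)/2 = (10 ± 5.6569)/2 ≈ 7.8284 or 2.1716.
  Sorted: λ_1 = 7.8284,  λ_2 = 4,  λ_3 = 2.1716  (check: sum = 14 = tr ✓).

Step 4 — unit eigenvector for λ_1 ≈ 7.8284: v spans the null space of (Sigma - λ_1 I), whose rows are
  r_1 = (-4.8284, 2, 0),  r_2 = (2, -0.8284, 0),  r_3 = (0, 0, -3.8284).
  v is orthogonal to every row, so take v ∝ r_1 × r_3 = ((2)·(-3.8284) - (0)·(0), (0)·(0) - (-4.8284)·(-3.8284), (-4.8284)·(0) - (2)·(0)) ≈ (-7.6569, -18.4853, 0).
  Rescale (multiply by -1 so the first nonzero entry is positive): u = (7.6569, 18.4853, 0).
  ||u|| = √((7.6569)² + (18.4853)² + (0)²) = √(400.333) ≈ 20.0083,  v_1 = u/||u|| ≈ (0.3827, 0.9239, 0) (||v_1|| = 1).

λ_1 = 7.8284,  λ_2 = 4,  λ_3 = 2.1716;  v_1 ≈ (0.3827, 0.9239, 0)


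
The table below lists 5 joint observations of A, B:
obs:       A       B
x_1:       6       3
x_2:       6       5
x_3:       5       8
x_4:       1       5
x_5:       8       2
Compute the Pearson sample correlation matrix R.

Step 1 — column means:
  mean(A) = (6 + 6 + 5 + 1 + 8) / 5 = 26/5 = 5.2
  mean(B) = (3 + 5 + 8 + 5 + 2) / 5 = 23/5 = 4.6

Step 2 — sample variances and covariances s[i,j] = (1/(n-1)) · Σ_k (x_{k,i} - mean_i) · (x_{k,j} - mean_j), with n-1 = 4:
  s[A,A] = ((0.8)·(0.8) + (0.8)·(0.8) + (-0.2)·(-0.2) + (-4.2)·(-4.2) + (2.8)·(2.8)) / 4 = 26.8/4 = 6.7
  s[A,B] = ((0.8)·(-1.6) + (0.8)·(0.4) + (-0.2)·(3.4) + (-4.2)·(0.4) + (2.8)·(-2.6)) / 4 = -10.6/4 = -2.65
  s[B,B] = ((-1.6)·(-1.6) + (0.4)·(0.4) + (3.4)·(3.4) + (0.4)·(0.4) + (-2.6)·(-2.6)) / 4 = 21.2/4 = 5.3
  Sample standard deviations s_i = √(s[i,i]):
  s(A) = √(6.7) = 2.5884
  s(B) = √(5.3) = 2.3022

Step 3 — r_{ij} = s_{ij} / (s_i · s_j):
  r[A,A] = 1 (diagonal).
  r[A,B] = -2.65 / (2.5884 · 2.3022) = -2.65 / 5.959 = -0.4447
  r[B,B] = 1 (diagonal).

R is symmetric with unit diagonal. Assembling:

R = [[1, -0.4447],
 [-0.4447, 1]]


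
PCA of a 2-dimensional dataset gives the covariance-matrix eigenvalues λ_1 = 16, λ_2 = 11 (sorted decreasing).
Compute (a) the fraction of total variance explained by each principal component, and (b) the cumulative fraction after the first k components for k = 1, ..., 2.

Step 1 — total variance = trace(Sigma) = Σ λ_i = 16 + 11 = 27.

Step 2 — fraction explained by component i = λ_i / Σ λ:
  PC1: 16/27 = 0.5926
  PC2: 11/27 = 0.4074

Step 3 — cumulative fraction after k components = (λ_1 + ... + λ_k) / Σ λ:
  k = 1: 16/27 = 0.5926
  k = 2: (16 + 11)/27 = 27/27 = 1

Summary (fraction, with percent):

explained: PC1 0.5926 (59.26%), PC2 0.4074 (40.74%);  cumulative: 0.5926, 1
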